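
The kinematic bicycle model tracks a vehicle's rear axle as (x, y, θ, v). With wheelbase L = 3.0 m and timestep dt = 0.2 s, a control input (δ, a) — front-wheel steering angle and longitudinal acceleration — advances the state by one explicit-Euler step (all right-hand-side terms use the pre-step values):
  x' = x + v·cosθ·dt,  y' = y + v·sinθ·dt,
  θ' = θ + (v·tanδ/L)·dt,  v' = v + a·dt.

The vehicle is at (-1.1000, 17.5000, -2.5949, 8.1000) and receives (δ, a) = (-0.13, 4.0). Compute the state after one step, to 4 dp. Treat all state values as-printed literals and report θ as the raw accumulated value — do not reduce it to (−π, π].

(-2.4839, 16.6578, -2.6655, 8.9000)

x' = -1.1000 + 8.1000·cos(-2.5949)·0.2 = -2.4839
y' = 17.5000 + 8.1000·sin(-2.5949)·0.2 = 16.6578
θ' = -2.5949 + (8.1000/3.0)·tan(-0.13)·0.2 = -2.6655
v' = 8.1000 + 4.0000·0.2 = 8.9000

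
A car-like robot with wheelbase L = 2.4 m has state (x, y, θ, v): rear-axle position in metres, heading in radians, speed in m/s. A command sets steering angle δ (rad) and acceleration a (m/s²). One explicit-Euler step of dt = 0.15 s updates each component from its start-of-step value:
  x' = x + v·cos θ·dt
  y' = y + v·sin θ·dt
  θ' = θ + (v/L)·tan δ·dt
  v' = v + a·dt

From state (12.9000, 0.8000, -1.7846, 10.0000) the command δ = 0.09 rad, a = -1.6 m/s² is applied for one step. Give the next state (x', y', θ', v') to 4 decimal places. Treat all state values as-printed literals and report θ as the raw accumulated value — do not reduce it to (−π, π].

(12.5817, -0.6658, -1.7282, 9.7600)

x' = 12.9000 + 10.0000·cos(-1.7846)·0.15 = 12.5817
y' = 0.8000 + 10.0000·sin(-1.7846)·0.15 = -0.6658
θ' = -1.7846 + (10.0000/2.4)·tan(0.09)·0.15 = -1.7282
v' = 10.0000 − 1.6000·0.15 = 9.7600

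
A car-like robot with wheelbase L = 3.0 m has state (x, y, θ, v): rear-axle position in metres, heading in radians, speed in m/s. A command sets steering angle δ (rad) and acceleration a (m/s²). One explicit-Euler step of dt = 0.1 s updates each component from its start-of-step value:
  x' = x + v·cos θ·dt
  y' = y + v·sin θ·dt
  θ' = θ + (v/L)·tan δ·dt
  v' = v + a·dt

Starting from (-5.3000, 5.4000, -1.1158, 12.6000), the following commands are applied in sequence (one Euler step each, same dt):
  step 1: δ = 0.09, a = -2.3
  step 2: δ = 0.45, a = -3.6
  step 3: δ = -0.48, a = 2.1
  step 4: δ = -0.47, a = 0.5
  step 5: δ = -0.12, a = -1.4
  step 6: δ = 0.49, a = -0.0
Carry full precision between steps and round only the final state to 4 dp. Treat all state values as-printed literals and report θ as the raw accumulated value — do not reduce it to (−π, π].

(-2.2175, -1.1901, -1.1277, 12.1300)

after step 1 (δ=0.09, a=-2.3): (-4.746282, 4.268189, -1.077898, 12.370000)
after step 2 (δ=0.45, a=-3.6): (-4.160956, 3.178435, -0.878718, 12.010000)
after step 3 (δ=-0.48, a=2.1): (-3.394551, 2.253760, -1.087136, 12.220000)
after step 4 (δ=-0.47, a=0.5): (-2.826293, 1.171925, -1.294047, 12.270000)
after step 5 (δ=-0.12, a=-1.4): (-2.491040, -0.008386, -1.343364, 12.130000)
after step 6 (δ=0.49, a=-0.0): (-2.217537, -1.190150, -1.127698, 12.130000)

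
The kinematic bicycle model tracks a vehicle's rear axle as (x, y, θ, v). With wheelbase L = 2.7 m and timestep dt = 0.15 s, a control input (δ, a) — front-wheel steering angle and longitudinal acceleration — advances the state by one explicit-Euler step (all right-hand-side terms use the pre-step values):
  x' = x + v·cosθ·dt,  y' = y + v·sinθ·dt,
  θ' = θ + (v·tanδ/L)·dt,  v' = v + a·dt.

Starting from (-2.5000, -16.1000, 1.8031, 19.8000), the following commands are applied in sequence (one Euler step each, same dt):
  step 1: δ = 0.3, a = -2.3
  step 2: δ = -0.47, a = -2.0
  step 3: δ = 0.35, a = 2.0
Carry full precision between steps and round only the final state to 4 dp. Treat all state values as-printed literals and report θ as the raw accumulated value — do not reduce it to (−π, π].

(-4.8325, -7.8845, 1.9828, 19.4550)

after step 1 (δ=0.3, a=-2.3): (-3.183753, -13.209778, 2.143370, 19.455000)
after step 2 (δ=-0.47, a=-2.0): (-4.764852, -10.756962, 1.594343, 19.155000)
after step 3 (δ=0.35, a=2.0): (-4.832502, -7.884508, 1.982795, 19.455000)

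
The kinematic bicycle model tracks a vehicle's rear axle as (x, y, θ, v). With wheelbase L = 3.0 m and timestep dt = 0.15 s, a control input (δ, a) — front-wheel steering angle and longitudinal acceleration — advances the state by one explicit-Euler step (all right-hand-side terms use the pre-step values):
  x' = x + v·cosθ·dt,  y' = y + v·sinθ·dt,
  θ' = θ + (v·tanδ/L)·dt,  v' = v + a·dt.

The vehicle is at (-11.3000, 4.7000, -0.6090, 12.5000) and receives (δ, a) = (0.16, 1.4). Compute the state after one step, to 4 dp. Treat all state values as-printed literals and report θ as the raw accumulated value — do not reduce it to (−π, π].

(-9.7621, 3.6274, -0.5081, 12.7100)

x' = -11.3000 + 12.5000·cos(-0.6090)·0.15 = -9.7621
y' = 4.7000 + 12.5000·sin(-0.6090)·0.15 = 3.6274
θ' = -0.6090 + (12.5000/3.0)·tan(0.16)·0.15 = -0.5081
v' = 12.5000 + 1.4000·0.15 = 12.7100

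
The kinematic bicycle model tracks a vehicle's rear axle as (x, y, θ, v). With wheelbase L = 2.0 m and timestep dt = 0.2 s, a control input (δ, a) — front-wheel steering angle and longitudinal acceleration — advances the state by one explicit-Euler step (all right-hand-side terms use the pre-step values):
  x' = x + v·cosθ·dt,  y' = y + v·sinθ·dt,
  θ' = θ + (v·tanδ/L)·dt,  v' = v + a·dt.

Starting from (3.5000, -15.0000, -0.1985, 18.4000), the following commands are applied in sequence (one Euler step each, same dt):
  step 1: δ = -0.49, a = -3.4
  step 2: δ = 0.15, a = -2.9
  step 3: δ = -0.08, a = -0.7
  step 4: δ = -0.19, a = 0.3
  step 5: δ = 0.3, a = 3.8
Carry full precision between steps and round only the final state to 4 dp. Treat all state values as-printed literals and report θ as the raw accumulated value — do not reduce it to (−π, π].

after step 1 (δ=-0.49, a=-3.4): (7.107738, -15.725692, -1.179934, 17.720000)
after step 2 (δ=0.15, a=-2.9): (8.457951, -19.002407, -0.912123, 17.140000)
after step 3 (δ=-0.08, a=-0.7): (10.556122, -21.713286, -1.049536, 17.000000)
after step 4 (δ=-0.19, a=0.3): (12.249232, -24.661739, -1.376480, 17.060000)
after step 5 (δ=0.3, a=3.8): (12.908076, -28.009525, -0.848752, 17.820000)

(12.9081, -28.0095, -0.8488, 17.8200)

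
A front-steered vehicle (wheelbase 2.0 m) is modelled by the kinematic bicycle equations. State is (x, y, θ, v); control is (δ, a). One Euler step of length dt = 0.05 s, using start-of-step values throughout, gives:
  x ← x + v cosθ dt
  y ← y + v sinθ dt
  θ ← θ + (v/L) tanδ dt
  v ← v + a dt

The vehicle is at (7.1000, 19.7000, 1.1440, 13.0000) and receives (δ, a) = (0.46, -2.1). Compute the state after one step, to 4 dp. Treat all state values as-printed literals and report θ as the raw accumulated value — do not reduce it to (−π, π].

(7.3691, 20.2917, 1.3050, 12.8950)

x' = 7.1000 + 13.0000·cos(1.1440)·0.05 = 7.3691
y' = 19.7000 + 13.0000·sin(1.1440)·0.05 = 20.2917
θ' = 1.1440 + (13.0000/2.0)·tan(0.46)·0.05 = 1.3050
v' = 13.0000 − 2.1000·0.05 = 12.8950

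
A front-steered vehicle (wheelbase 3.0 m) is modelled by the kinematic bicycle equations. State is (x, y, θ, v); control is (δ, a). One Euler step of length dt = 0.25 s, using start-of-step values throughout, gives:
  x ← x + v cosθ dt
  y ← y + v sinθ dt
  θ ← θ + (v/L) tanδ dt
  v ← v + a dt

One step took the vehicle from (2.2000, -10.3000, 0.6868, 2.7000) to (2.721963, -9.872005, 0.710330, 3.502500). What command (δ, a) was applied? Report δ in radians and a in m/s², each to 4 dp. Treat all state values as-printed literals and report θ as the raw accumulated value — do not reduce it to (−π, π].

δ = 0.1042, a = 3.2100

a = (v'−v)/dt = (0.802500)/0.25 = 3.2100
Δθ = θ'−θ = 0.023530;  (v·dt/L) = 2.7000·0.25/3.0 = 0.225000
tan δ = Δθ·L/(v·dt) = 0.104578  →  δ = 0.1042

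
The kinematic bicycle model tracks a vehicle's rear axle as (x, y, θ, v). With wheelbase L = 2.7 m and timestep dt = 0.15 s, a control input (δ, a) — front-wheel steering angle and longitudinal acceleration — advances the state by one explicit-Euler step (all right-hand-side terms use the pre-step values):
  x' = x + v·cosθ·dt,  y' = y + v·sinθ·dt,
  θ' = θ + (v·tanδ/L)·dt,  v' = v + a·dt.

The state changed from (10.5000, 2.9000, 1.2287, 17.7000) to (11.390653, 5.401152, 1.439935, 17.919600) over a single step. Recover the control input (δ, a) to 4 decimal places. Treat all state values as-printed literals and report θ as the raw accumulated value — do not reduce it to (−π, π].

δ = 0.2116, a = 1.4640

a = (v'−v)/dt = (0.219600)/0.15 = 1.4640
Δθ = θ'−θ = 0.211235;  (v·dt/L) = 17.7000·0.15/2.7 = 0.983333
tan δ = Δθ·L/(v·dt) = 0.214815  →  δ = 0.2116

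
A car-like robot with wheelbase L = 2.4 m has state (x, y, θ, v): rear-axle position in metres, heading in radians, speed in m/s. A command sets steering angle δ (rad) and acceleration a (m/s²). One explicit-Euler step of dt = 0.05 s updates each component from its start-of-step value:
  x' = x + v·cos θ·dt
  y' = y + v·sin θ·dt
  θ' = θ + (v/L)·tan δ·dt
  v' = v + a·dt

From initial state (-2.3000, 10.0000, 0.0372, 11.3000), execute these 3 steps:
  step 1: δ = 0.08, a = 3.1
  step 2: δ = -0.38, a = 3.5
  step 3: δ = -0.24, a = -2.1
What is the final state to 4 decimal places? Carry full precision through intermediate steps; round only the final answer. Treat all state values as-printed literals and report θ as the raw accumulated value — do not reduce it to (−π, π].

(-0.5825, 10.0303, -0.0985, 11.5250)

after step 1 (δ=0.08, a=3.1): (-1.735391, 10.021013, 0.056074, 11.455000)
after step 2 (δ=-0.38, a=3.5): (-1.163541, 10.053112, -0.039245, 11.630000)
after step 3 (δ=-0.24, a=-2.1): (-0.582489, 10.030298, -0.098537, 11.525000)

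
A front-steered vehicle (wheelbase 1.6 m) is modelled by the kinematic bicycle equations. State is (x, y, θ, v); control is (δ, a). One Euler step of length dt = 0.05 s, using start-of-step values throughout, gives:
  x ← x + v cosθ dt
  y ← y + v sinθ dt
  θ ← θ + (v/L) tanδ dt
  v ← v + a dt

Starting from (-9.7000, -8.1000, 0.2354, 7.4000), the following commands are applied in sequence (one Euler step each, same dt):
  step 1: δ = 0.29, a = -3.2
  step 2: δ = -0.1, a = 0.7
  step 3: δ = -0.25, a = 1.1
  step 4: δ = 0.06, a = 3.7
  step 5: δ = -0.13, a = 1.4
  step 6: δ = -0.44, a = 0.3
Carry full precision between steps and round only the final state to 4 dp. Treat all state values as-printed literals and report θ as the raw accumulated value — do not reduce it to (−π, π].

(-7.5517, -7.5566, 0.0951, 7.6000)

after step 1 (δ=0.29, a=-3.2): (-9.340204, -8.013704, 0.304408, 7.240000)
after step 2 (δ=-0.1, a=0.7): (-8.994847, -7.905202, 0.281707, 7.275000)
after step 3 (δ=-0.25, a=1.1): (-8.645436, -7.804081, 0.223657, 7.330000)
after step 4 (δ=0.06, a=3.7): (-8.288064, -7.722793, 0.237417, 7.515000)
after step 5 (δ=-0.13, a=1.4): (-7.922854, -7.634419, 0.206714, 7.585000)
after step 6 (δ=-0.44, a=0.3): (-7.551678, -7.556580, 0.095125, 7.600000)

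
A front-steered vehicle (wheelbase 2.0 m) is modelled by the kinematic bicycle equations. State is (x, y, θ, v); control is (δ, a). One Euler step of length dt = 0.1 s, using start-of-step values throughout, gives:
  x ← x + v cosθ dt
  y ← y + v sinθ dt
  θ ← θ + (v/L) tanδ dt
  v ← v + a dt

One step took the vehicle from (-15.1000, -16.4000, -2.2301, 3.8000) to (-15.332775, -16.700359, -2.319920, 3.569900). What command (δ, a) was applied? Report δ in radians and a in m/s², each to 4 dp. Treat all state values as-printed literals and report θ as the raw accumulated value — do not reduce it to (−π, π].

a = (v'−v)/dt = (-0.230100)/0.1 = -2.3010
Δθ = θ'−θ = -0.089820;  (v·dt/L) = 3.8000·0.1/2.0 = 0.190000
tan δ = Δθ·L/(v·dt) = -0.472737  →  δ = -0.4416

δ = -0.4416, a = -2.3010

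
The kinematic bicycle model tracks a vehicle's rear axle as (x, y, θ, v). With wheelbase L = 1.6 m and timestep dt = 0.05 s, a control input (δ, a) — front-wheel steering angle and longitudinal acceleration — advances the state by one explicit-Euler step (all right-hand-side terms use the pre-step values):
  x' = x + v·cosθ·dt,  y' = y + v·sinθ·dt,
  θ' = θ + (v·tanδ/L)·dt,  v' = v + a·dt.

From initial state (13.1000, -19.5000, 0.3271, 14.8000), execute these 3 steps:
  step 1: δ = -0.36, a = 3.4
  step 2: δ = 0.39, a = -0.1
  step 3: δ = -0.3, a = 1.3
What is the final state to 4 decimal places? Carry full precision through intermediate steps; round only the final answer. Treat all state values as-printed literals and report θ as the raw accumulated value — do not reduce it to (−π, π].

after step 1 (δ=-0.36, a=3.4): (13.800764, -19.262239, 0.153014, 14.970000)
after step 2 (δ=0.39, a=-0.1): (14.540518, -19.148155, 0.345310, 14.965000)
after step 3 (δ=-0.3, a=1.3): (15.244600, -18.894881, 0.200647, 15.030000)

(15.2446, -18.8949, 0.2006, 15.0300)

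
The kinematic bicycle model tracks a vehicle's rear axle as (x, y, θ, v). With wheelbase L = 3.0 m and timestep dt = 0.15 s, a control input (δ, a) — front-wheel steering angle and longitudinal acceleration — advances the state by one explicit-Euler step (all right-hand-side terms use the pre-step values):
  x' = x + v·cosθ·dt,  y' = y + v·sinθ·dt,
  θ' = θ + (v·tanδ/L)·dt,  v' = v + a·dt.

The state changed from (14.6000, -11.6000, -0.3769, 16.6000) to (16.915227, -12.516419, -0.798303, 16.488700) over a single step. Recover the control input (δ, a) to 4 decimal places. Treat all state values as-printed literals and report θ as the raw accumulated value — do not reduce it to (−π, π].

a = (v'−v)/dt = (-0.111300)/0.15 = -0.7420
Δθ = θ'−θ = -0.421403;  (v·dt/L) = 16.6000·0.15/3.0 = 0.830000
tan δ = Δθ·L/(v·dt) = -0.507714  →  δ = -0.4698

δ = -0.4698, a = -0.7420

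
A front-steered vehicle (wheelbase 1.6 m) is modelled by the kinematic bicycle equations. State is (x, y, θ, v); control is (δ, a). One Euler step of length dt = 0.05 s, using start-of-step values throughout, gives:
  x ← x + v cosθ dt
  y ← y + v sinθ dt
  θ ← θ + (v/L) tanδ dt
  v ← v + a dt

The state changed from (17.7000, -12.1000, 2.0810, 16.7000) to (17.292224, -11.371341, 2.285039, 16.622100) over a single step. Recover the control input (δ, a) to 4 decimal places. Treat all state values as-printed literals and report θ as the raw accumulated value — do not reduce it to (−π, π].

a = (v'−v)/dt = (-0.077900)/0.05 = -1.5580
Δθ = θ'−θ = 0.204039;  (v·dt/L) = 16.7000·0.05/1.6 = 0.521875
tan δ = Δθ·L/(v·dt) = 0.390973  →  δ = 0.3727

δ = 0.3727, a = -1.5580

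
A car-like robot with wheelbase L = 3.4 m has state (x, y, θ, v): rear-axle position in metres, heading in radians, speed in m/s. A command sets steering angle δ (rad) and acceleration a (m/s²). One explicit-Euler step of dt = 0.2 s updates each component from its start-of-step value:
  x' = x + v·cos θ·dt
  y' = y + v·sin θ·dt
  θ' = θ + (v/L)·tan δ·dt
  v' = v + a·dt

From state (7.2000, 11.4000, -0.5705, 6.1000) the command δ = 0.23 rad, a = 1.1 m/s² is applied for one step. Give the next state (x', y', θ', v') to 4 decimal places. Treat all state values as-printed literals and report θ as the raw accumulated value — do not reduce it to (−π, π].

x' = 7.2000 + 6.1000·cos(-0.5705)·0.2 = 8.2268
y' = 11.4000 + 6.1000·sin(-0.5705)·0.2 = 10.7411
θ' = -0.5705 + (6.1000/3.4)·tan(0.23)·0.2 = -0.4865
v' = 6.1000 + 1.1000·0.2 = 6.3200

(8.2268, 10.7411, -0.4865, 6.3200)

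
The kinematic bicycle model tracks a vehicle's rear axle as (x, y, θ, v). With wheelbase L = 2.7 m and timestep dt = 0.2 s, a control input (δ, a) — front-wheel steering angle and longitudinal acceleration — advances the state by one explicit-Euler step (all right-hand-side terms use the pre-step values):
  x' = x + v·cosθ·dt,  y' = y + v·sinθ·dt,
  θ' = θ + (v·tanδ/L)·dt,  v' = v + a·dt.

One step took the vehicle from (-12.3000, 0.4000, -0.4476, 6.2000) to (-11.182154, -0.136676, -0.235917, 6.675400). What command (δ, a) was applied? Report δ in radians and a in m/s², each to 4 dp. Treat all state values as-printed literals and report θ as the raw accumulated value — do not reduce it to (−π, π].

δ = 0.4319, a = 2.3770

a = (v'−v)/dt = (0.475400)/0.2 = 2.3770
Δθ = θ'−θ = 0.211683;  (v·dt/L) = 6.2000·0.2/2.7 = 0.459259
tan δ = Δθ·L/(v·dt) = 0.460923  →  δ = 0.4319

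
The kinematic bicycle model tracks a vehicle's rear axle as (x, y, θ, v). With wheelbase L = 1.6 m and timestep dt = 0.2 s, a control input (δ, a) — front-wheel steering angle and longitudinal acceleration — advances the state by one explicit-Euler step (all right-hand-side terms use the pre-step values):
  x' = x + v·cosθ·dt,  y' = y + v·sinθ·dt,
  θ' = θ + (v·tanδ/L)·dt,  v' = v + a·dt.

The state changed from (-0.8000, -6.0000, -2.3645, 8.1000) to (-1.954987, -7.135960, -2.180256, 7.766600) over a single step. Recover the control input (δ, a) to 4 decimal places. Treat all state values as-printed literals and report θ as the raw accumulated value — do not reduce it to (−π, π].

a = (v'−v)/dt = (-0.333400)/0.2 = -1.6670
Δθ = θ'−θ = 0.184244;  (v·dt/L) = 8.1000·0.2/1.6 = 1.012500
tan δ = Δθ·L/(v·dt) = 0.181969  →  δ = 0.1800

δ = 0.1800, a = -1.6670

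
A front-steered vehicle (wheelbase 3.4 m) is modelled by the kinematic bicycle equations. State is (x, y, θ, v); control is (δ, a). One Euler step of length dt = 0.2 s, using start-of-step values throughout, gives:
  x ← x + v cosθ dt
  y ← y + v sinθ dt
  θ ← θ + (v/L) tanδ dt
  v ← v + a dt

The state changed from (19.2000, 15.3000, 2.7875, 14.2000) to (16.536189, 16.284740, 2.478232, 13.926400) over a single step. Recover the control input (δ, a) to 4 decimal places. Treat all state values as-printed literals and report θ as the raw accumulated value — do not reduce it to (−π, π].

a = (v'−v)/dt = (-0.273600)/0.2 = -1.3680
Δθ = θ'−θ = -0.309268;  (v·dt/L) = 14.2000·0.2/3.4 = 0.835294
tan δ = Δθ·L/(v·dt) = -0.370250  →  δ = -0.3546

δ = -0.3546, a = -1.3680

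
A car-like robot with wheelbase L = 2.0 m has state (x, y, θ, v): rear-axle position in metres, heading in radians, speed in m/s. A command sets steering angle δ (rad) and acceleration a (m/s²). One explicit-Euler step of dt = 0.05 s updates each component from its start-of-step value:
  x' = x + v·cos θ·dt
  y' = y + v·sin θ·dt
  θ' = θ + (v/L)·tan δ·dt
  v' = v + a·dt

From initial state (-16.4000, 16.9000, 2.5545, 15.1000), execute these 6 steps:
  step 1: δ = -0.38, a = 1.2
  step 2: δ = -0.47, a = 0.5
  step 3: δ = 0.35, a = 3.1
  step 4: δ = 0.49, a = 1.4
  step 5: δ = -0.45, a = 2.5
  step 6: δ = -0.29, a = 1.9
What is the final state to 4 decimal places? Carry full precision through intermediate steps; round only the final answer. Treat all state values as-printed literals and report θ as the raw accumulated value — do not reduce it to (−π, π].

(-19.7792, 19.9523, 2.2523, 15.6300)

after step 1 (δ=-0.38, a=1.2): (-17.028579, 17.318227, 2.403722, 15.160000)
after step 2 (δ=-0.47, a=0.5): (-17.589425, 17.828144, 2.211203, 15.185000)
after step 3 (δ=0.35, a=3.1): (-18.043093, 18.436951, 2.349777, 15.340000)
after step 4 (δ=0.49, a=1.4): (-18.581952, 18.982772, 2.554331, 15.410000)
after step 5 (δ=-0.45, a=2.5): (-19.223363, 19.409693, 2.368234, 15.535000)
after step 6 (δ=-0.29, a=1.9): (-19.779181, 19.952286, 2.252338, 15.630000)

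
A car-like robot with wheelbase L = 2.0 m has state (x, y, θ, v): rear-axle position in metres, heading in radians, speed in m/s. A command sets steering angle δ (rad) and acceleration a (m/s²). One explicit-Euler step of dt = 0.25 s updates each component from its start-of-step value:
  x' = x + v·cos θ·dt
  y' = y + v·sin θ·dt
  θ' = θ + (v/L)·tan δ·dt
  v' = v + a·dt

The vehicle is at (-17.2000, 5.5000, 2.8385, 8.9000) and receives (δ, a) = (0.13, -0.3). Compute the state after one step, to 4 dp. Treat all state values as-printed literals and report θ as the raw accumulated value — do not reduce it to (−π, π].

x' = -17.2000 + 8.9000·cos(2.8385)·0.25 = -19.3236
y' = 5.5000 + 8.9000·sin(2.8385)·0.25 = 6.1641
θ' = 2.8385 + (8.9000/2.0)·tan(0.13)·0.25 = 2.9839
v' = 8.9000 − 0.3000·0.25 = 8.8250

(-19.3236, 6.1641, 2.9839, 8.8250)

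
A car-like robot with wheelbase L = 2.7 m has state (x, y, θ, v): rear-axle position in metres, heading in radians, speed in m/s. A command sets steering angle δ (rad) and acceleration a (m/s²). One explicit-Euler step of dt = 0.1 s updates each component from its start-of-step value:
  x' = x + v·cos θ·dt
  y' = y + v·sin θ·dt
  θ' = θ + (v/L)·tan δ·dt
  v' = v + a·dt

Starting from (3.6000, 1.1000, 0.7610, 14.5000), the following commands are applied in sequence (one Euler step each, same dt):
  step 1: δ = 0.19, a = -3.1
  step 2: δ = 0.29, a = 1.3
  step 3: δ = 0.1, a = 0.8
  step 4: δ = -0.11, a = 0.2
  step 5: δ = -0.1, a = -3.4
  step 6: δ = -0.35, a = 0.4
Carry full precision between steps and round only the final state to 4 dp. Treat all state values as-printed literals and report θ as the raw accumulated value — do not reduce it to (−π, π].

(8.5709, 8.0467, 0.7715, 14.1200)

after step 1 (δ=0.19, a=-3.1): (4.650013, 2.099987, 0.864283, 14.190000)
after step 2 (δ=0.29, a=1.3): (5.571207, 3.179320, 1.021115, 14.320000)
after step 3 (δ=0.1, a=0.8): (6.319306, 4.400374, 1.074330, 14.400000)
after step 4 (δ=-0.11, a=0.2): (7.005209, 5.666525, 1.015425, 14.420000)
after step 5 (δ=-0.1, a=-3.4): (7.765516, 6.891799, 0.961839, 14.080000)
after step 6 (δ=-0.35, a=0.4): (8.570909, 8.046704, 0.771484, 14.120000)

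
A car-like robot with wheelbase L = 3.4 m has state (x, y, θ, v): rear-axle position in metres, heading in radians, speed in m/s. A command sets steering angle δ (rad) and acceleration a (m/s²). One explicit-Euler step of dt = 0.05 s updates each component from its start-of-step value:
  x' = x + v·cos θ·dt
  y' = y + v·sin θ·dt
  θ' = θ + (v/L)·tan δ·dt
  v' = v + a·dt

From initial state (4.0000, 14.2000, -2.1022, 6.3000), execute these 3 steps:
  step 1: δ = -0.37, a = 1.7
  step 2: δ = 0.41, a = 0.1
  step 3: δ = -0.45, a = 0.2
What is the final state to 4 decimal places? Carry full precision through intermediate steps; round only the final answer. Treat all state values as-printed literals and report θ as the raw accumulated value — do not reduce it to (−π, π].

after step 1 (δ=-0.37, a=1.7): (3.840376, 13.928440, -2.138134, 6.385000)
after step 2 (δ=0.41, a=0.1): (3.668814, 13.659205, -2.097324, 6.390000)
after step 3 (δ=-0.45, a=0.2): (3.508255, 13.382979, -2.142717, 6.400000)

(3.5083, 13.3830, -2.1427, 6.4000)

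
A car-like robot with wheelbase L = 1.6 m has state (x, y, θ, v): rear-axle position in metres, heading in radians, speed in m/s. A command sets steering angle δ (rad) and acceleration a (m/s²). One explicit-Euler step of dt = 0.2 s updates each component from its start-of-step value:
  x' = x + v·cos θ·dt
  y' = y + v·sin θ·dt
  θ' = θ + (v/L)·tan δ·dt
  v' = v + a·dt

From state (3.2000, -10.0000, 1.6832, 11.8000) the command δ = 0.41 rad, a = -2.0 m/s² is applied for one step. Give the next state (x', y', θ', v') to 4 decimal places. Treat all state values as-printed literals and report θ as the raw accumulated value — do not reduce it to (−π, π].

x' = 3.2000 + 11.8000·cos(1.6832)·0.2 = 2.9353
y' = -10.0000 + 11.8000·sin(1.6832)·0.2 = -7.6549
θ' = 1.6832 + (11.8000/1.6)·tan(0.41)·0.2 = 2.3243
v' = 11.8000 − 2.0000·0.2 = 11.4000

(2.9353, -7.6549, 2.3243, 11.4000)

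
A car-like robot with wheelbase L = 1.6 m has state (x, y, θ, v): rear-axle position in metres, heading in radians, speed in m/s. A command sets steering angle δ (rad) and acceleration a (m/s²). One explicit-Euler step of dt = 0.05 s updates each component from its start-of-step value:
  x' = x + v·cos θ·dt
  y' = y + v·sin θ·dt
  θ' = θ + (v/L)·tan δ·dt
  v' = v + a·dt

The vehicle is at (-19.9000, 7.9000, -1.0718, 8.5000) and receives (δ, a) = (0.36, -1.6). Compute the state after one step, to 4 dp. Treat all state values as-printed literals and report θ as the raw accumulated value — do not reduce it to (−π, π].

x' = -19.9000 + 8.5000·cos(-1.0718)·0.05 = -19.6966
y' = 7.9000 + 8.5000·sin(-1.0718)·0.05 = 7.5268
θ' = -1.0718 + (8.5000/1.6)·tan(0.36)·0.05 = -0.9718
v' = 8.5000 − 1.6000·0.05 = 8.4200

(-19.6966, 7.5268, -0.9718, 8.4200)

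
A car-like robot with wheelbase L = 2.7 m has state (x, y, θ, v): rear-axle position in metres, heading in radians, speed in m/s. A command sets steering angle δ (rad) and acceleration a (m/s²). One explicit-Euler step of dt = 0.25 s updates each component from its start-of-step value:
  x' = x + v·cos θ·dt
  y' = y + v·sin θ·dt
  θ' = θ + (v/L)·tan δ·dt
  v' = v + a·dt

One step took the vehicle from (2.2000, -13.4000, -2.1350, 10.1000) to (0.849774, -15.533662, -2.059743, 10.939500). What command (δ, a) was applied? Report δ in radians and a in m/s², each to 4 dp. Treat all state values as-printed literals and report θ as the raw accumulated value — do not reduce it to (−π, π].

δ = 0.0803, a = 3.3580

a = (v'−v)/dt = (0.839500)/0.25 = 3.3580
Δθ = θ'−θ = 0.075257;  (v·dt/L) = 10.1000·0.25/2.7 = 0.935185
tan δ = Δθ·L/(v·dt) = 0.080473  →  δ = 0.0803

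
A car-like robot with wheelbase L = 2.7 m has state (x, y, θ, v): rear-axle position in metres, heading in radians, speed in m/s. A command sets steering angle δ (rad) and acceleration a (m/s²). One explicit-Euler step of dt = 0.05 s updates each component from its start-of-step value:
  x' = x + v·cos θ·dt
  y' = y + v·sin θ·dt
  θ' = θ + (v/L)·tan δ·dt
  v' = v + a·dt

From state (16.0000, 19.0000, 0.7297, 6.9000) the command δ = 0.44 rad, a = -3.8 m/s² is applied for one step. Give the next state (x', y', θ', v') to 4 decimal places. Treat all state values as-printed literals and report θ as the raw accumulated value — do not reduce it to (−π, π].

(16.2572, 19.2300, 0.7899, 6.7100)

x' = 16.0000 + 6.9000·cos(0.7297)·0.05 = 16.2572
y' = 19.0000 + 6.9000·sin(0.7297)·0.05 = 19.2300
θ' = 0.7297 + (6.9000/2.7)·tan(0.44)·0.05 = 0.7899
v' = 6.9000 − 3.8000·0.05 = 6.7100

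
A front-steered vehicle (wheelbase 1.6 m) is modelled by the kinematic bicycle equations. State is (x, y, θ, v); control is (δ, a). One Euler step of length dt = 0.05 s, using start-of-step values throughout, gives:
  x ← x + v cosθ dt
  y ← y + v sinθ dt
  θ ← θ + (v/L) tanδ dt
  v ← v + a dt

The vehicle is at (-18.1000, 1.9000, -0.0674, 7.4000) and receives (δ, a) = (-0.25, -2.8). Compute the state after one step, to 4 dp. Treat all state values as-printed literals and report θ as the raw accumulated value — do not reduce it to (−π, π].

x' = -18.1000 + 7.4000·cos(-0.0674)·0.05 = -17.7308
y' = 1.9000 + 7.4000·sin(-0.0674)·0.05 = 1.8751
θ' = -0.0674 + (7.4000/1.6)·tan(-0.25)·0.05 = -0.1264
v' = 7.4000 − 2.8000·0.05 = 7.2600

(-17.7308, 1.8751, -0.1264, 7.2600)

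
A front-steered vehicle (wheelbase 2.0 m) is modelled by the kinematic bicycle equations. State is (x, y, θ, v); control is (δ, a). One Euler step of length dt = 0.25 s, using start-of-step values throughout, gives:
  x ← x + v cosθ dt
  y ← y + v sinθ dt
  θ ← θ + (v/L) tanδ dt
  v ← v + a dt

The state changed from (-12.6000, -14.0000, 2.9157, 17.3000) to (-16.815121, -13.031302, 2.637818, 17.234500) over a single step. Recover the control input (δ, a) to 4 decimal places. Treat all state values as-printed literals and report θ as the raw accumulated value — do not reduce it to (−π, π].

a = (v'−v)/dt = (-0.065500)/0.25 = -0.2620
Δθ = θ'−θ = -0.277882;  (v·dt/L) = 17.3000·0.25/2.0 = 2.162500
tan δ = Δθ·L/(v·dt) = -0.128500  →  δ = -0.1278

δ = -0.1278, a = -0.2620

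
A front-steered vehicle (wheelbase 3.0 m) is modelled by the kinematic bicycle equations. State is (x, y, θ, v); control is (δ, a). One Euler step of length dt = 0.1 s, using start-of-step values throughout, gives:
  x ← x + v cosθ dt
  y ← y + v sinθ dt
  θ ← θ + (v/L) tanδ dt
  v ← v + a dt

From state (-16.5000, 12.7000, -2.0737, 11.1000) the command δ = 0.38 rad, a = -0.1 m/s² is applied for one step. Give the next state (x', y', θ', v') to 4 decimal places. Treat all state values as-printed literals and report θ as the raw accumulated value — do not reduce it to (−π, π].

(-17.0350, 11.7274, -1.9259, 11.0900)

x' = -16.5000 + 11.1000·cos(-2.0737)·0.1 = -17.0350
y' = 12.7000 + 11.1000·sin(-2.0737)·0.1 = 11.7274
θ' = -2.0737 + (11.1000/3.0)·tan(0.38)·0.1 = -1.9259
v' = 11.1000 − 0.1000·0.1 = 11.0900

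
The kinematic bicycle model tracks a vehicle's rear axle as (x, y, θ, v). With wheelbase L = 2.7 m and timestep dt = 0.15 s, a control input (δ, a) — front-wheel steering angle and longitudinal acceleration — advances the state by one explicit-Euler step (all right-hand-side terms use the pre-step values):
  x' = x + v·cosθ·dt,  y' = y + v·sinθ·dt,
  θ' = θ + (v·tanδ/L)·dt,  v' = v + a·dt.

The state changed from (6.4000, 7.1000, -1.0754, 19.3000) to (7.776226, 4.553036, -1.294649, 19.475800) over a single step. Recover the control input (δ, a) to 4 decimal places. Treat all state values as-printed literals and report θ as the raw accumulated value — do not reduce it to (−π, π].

δ = -0.2017, a = 1.1720

a = (v'−v)/dt = (0.175800)/0.15 = 1.1720
Δθ = θ'−θ = -0.219249;  (v·dt/L) = 19.3000·0.15/2.7 = 1.072222
tan δ = Δθ·L/(v·dt) = -0.204481  →  δ = -0.2017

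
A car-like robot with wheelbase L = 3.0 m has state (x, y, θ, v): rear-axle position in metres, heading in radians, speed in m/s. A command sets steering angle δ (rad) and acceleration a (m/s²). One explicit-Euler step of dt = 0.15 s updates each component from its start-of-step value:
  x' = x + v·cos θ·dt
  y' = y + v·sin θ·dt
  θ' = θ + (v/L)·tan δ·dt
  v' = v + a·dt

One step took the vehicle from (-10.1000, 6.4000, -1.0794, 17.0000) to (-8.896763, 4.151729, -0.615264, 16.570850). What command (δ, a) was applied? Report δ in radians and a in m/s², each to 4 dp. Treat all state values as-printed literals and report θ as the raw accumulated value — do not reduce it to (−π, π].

a = (v'−v)/dt = (-0.429150)/0.15 = -2.8610
Δθ = θ'−θ = 0.464136;  (v·dt/L) = 17.0000·0.15/3.0 = 0.850000
tan δ = Δθ·L/(v·dt) = 0.546042  →  δ = 0.4998

δ = 0.4998, a = -2.8610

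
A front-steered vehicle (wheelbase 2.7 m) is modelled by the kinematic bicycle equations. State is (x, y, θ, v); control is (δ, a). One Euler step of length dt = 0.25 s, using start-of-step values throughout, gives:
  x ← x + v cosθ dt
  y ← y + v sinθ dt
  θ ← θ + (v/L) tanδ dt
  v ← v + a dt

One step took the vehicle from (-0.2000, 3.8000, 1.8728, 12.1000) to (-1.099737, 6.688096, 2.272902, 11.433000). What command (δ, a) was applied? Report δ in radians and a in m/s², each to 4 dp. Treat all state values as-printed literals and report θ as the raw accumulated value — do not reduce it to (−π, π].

a = (v'−v)/dt = (-0.667000)/0.25 = -2.6680
Δθ = θ'−θ = 0.400102;  (v·dt/L) = 12.1000·0.25/2.7 = 1.120370
tan δ = Δθ·L/(v·dt) = 0.357116  →  δ = 0.3430

δ = 0.3430, a = -2.6680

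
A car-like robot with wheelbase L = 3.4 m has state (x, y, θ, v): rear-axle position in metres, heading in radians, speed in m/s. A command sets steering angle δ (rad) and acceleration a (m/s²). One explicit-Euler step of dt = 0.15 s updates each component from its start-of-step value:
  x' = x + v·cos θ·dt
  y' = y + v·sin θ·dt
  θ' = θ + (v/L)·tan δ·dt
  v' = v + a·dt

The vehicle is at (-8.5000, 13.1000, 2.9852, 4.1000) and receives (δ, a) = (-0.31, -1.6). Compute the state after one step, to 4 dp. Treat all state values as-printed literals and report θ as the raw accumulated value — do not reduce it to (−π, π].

x' = -8.5000 + 4.1000·cos(2.9852)·0.15 = -9.1075
y' = 13.1000 + 4.1000·sin(2.9852)·0.15 = 13.1958
θ' = 2.9852 + (4.1000/3.4)·tan(-0.31)·0.15 = 2.9273
v' = 4.1000 − 1.6000·0.15 = 3.8600

(-9.1075, 13.1958, 2.9273, 3.8600)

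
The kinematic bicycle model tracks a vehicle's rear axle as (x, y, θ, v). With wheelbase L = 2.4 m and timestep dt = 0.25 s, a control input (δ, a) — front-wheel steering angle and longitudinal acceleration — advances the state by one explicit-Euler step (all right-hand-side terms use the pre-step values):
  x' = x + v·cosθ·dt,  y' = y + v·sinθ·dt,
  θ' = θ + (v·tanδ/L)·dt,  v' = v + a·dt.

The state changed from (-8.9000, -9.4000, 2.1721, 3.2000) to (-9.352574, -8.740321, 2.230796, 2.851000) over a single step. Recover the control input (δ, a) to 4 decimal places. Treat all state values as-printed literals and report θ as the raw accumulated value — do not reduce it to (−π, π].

δ = 0.1743, a = -1.3960

a = (v'−v)/dt = (-0.349000)/0.25 = -1.3960
Δθ = θ'−θ = 0.058696;  (v·dt/L) = 3.2000·0.25/2.4 = 0.333333
tan δ = Δθ·L/(v·dt) = 0.176088  →  δ = 0.1743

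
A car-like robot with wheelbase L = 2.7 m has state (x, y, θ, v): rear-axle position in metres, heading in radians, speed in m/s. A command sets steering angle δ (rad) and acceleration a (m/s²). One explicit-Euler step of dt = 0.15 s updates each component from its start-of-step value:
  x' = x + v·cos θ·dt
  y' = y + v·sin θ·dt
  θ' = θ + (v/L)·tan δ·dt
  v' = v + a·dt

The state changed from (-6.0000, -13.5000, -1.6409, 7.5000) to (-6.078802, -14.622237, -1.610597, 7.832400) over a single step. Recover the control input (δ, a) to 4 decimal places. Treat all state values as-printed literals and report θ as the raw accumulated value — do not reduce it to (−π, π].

δ = 0.0726, a = 2.2160

a = (v'−v)/dt = (0.332400)/0.15 = 2.2160
Δθ = θ'−θ = 0.030303;  (v·dt/L) = 7.5000·0.15/2.7 = 0.416667
tan δ = Δθ·L/(v·dt) = 0.072727  →  δ = 0.0726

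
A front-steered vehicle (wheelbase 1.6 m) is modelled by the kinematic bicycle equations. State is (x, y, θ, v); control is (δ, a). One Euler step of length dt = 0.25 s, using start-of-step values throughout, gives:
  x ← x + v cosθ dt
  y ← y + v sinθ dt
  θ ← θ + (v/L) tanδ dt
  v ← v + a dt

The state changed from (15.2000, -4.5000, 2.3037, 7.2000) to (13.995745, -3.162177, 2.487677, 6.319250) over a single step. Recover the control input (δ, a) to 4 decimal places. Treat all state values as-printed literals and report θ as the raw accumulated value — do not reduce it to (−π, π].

δ = 0.1621, a = -3.5230

a = (v'−v)/dt = (-0.880750)/0.25 = -3.5230
Δθ = θ'−θ = 0.183977;  (v·dt/L) = 7.2000·0.25/1.6 = 1.125000
tan δ = Δθ·L/(v·dt) = 0.163535  →  δ = 0.1621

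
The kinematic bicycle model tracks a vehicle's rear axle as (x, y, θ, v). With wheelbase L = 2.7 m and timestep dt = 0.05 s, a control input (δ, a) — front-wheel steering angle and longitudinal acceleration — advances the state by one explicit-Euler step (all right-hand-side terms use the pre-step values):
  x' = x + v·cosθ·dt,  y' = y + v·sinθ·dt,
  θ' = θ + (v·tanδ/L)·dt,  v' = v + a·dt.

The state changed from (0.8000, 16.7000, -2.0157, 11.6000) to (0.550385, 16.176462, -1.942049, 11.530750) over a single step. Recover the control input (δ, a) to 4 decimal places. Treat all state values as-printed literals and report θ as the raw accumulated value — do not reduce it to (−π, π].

δ = 0.3303, a = -1.3850

a = (v'−v)/dt = (-0.069250)/0.05 = -1.3850
Δθ = θ'−θ = 0.073651;  (v·dt/L) = 11.6000·0.05/2.7 = 0.214815
tan δ = Δθ·L/(v·dt) = 0.342858  →  δ = 0.3303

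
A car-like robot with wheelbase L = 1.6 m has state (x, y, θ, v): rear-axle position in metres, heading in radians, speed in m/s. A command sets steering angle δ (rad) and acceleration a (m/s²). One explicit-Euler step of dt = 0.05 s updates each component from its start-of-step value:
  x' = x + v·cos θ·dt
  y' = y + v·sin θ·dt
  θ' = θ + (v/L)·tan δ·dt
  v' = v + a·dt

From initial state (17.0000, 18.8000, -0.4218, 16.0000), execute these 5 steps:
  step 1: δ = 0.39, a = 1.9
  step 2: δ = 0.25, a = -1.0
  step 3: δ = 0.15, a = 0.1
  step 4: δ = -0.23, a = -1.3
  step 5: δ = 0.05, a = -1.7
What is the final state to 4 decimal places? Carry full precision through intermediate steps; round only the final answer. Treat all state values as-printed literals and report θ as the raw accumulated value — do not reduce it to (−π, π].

after step 1 (δ=0.39, a=1.9): (17.729883, 18.472477, -0.216273, 16.095000)
after step 2 (δ=0.25, a=-1.0): (18.515885, 18.299786, -0.087844, 16.045000)
after step 3 (δ=0.15, a=0.1): (19.315042, 18.229404, -0.012063, 16.050000)
after step 4 (δ=-0.23, a=-1.3): (20.117484, 18.219723, -0.129501, 15.985000)
after step 5 (δ=0.05, a=-1.7): (20.910041, 18.116509, -0.104504, 15.900000)

(20.9100, 18.1165, -0.1045, 15.9000)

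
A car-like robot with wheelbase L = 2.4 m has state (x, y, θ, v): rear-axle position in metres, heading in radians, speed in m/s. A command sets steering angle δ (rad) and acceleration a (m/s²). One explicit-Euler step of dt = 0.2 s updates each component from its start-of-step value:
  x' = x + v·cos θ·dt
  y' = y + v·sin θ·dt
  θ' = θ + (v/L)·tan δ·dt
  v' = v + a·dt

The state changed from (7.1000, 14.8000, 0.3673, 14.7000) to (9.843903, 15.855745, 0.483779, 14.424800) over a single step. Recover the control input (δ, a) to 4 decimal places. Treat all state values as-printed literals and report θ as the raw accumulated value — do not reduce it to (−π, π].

a = (v'−v)/dt = (-0.275200)/0.2 = -1.3760
Δθ = θ'−θ = 0.116479;  (v·dt/L) = 14.7000·0.2/2.4 = 1.225000
tan δ = Δθ·L/(v·dt) = 0.095085  →  δ = 0.0948

δ = 0.0948, a = -1.3760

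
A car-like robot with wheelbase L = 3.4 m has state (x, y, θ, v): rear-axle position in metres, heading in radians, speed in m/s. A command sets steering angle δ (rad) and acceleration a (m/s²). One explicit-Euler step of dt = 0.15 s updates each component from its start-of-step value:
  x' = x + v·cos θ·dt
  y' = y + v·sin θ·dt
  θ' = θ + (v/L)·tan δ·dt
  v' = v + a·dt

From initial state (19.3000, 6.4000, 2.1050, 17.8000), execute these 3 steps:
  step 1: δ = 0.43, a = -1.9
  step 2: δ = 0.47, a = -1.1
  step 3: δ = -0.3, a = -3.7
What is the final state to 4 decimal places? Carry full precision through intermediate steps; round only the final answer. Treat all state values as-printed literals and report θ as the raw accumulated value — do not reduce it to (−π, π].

(13.3935, 11.0717, 2.6209, 16.7950)

after step 1 (δ=0.43, a=-1.9): (17.940554, 8.698001, 2.465152, 17.515000)
after step 2 (δ=0.47, a=-1.1): (15.891808, 10.342714, 2.857668, 17.350000)
after step 3 (δ=-0.3, a=-3.7): (13.393503, 11.071740, 2.620889, 16.795000)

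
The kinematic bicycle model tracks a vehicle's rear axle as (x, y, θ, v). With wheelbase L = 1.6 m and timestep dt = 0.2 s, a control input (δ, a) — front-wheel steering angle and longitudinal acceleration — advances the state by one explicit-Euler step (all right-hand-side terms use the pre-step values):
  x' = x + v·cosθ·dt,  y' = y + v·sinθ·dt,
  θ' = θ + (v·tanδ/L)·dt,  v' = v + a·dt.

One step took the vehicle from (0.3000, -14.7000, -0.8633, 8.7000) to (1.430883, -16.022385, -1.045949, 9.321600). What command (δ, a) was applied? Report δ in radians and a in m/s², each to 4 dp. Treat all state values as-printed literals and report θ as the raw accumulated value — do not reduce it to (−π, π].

δ = -0.1664, a = 3.1080

a = (v'−v)/dt = (0.621600)/0.2 = 3.1080
Δθ = θ'−θ = -0.182649;  (v·dt/L) = 8.7000·0.2/1.6 = 1.087500
tan δ = Δθ·L/(v·dt) = -0.167953  →  δ = -0.1664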